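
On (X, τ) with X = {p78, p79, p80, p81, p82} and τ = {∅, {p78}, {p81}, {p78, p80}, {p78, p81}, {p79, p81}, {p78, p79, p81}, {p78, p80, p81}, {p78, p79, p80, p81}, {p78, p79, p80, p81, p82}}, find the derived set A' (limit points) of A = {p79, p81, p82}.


A' = {p79, p82}

For each x ∈ X, list the open sets U ∈ τ with x ∈ U, then check whether U ∩ (A ∖ {x}) ≠ ∅ for every such U.
  x = p78: open {p78} ∋ x has {p78} ∩ (A ∖ {p78}) = ∅, so x is NOT a limit point.
  x = p79: opens ∋ x are {p79, p81}, {p78, p79, p81}, {p78, p79, p80, p81}, {p78, p79, p80, p81, p82}; each meets A ∖ {p79}, so x IS a limit point.
  x = p80: open {p78, p80} ∋ x has {p78, p80} ∩ (A ∖ {p80}) = ∅, so x is NOT a limit point.
  x = p81: open {p81} ∋ x has {p81} ∩ (A ∖ {p81}) = ∅, so x is NOT a limit point.
  x = p82: opens ∋ x are {p78, p79, p80, p81, p82}; each meets A ∖ {p82}, so x IS a limit point.
Collecting: A' = {p79, p82}.


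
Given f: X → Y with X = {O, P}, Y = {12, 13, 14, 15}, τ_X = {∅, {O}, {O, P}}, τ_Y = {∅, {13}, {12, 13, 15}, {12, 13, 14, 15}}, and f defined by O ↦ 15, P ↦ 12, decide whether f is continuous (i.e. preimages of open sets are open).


f IS continuous.

Compute f^{-1}(U) for each U ∈ τ_Y:
  U = ∅: f^{-1}(U) = ∅ ∈ τ_X ✓.
  U = {13}: f^{-1}(U) = ∅ ∈ τ_X ✓.
  U = {12, 13, 15}: f^{-1}(U) = {O, P} ∈ τ_X ✓.
  U = {12, 13, 14, 15}: f^{-1}(U) = {O, P} ∈ τ_X ✓.
Every preimage lies in τ_X, so f IS continuous.


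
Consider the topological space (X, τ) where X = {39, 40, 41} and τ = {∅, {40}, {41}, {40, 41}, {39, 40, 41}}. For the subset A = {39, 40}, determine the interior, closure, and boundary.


int(A) = {40}, cl(A) = {39, 40}, ∂A = {39}.

Closed sets in (X, τ) are complements of opens:
  closed(X, τ) = {∅, {39}, {39, 40}, {39, 41}, {39, 40, 41}}.
int(A) = ⋃ {U ∈ τ : U ⊆ A}. Opens contained in A: ∅, {40}.
Taking the union of these: int(A) = {40}.
cl(A) = ⋂ {C closed : A ⊆ C}. Closed sets containing A: {39, 40}, {39, 40, 41}.
Intersecting these: cl(A) = {39, 40}.
∂A = cl(A) ∖ int(A) = {39, 40} ∖ {40} = {39}.


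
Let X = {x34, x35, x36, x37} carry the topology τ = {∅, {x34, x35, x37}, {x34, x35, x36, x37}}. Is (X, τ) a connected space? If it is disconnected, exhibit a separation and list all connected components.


(X, τ) is connected.

Find clopen sets (U ∈ τ with X ∖ U ∈ τ):
  U = ∅, X ∖ U = {x34, x35, x36, x37} — both open, so U is clopen.
  U = {x34, x35, x36, x37}, X ∖ U = ∅ — both open, so U is clopen.
Only trivial clopens (∅ and X) exist, so (X, τ) is connected.
Compute connected components by grouping points that agree on all clopens:
  component: {x34, x35, x36, x37}


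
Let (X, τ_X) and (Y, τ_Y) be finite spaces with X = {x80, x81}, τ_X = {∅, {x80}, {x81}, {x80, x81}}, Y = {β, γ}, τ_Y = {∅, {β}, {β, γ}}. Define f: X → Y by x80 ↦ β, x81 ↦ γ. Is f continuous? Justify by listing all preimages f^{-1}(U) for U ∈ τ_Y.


f IS continuous.

Compute f^{-1}(U) for each U ∈ τ_Y:
  U = ∅: f^{-1}(U) = ∅ ∈ τ_X ✓.
  U = {β}: f^{-1}(U) = {x80} ∈ τ_X ✓.
  U = {β, γ}: f^{-1}(U) = {x80, x81} ∈ τ_X ✓.
Every preimage lies in τ_X, so f IS continuous.


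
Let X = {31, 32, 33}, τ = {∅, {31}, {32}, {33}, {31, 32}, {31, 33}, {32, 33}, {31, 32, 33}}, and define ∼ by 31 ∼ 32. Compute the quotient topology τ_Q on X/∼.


X/∼ = {[31=32], [33]}; |τ_Q| = 4.

Equivalence classes: [31=32], [33].
Quotient map π: X → X/∼ sends 31 ↦ [31=32], 32 ↦ [31=32], 33 ↦ [33].
For each subset V ⊆ X/∼, compute π^{-1}(V) ⊆ X and check whether π^{-1}(V) ∈ τ. V is open in τ_Q iff π^{-1}(V) ∈ τ.
  V = {}: π^{-1}(V) = ∅ ∈ τ ✓.
  V = {[31=32]}: π^{-1}(V) = {31, 32} ∈ τ ✓.
  V = {[33]}: π^{-1}(V) = {33} ∈ τ ✓.
  V = {[31=32], [33]}: π^{-1}(V) = {31, 32, 33} ∈ τ ✓.
Open sets in the quotient: τ_Q = {{}, {[31=32]}, {[33]}, {[31=32], [33]}} (4 elements).


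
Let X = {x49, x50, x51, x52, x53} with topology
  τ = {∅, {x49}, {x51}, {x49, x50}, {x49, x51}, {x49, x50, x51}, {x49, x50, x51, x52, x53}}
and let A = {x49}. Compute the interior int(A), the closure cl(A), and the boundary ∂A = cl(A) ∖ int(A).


int(A) = {x49}, cl(A) = {x49, x50, x52, x53}, ∂A = {x50, x52, x53}.

Closed sets in (X, τ) are complements of opens:
  closed(X, τ) = {∅, {x52, x53}, {x50, x52, x53}, {x51, x52, x53}, {x49, x50, x52, x53}, {x50, x51, x52, x53}, {x49, x50, x51, x52, x53}}.
int(A) = ⋃ {U ∈ τ : U ⊆ A}. Opens contained in A: ∅, {x49}.
Taking the union of these: int(A) = {x49}.
cl(A) = ⋂ {C closed : A ⊆ C}. Closed sets containing A: {x49, x50, x52, x53}, {x49, x50, x51, x52, x53}.
Intersecting these: cl(A) = {x49, x50, x52, x53}.
∂A = cl(A) ∖ int(A) = {x49, x50, x52, x53} ∖ {x49} = {x50, x52, x53}.


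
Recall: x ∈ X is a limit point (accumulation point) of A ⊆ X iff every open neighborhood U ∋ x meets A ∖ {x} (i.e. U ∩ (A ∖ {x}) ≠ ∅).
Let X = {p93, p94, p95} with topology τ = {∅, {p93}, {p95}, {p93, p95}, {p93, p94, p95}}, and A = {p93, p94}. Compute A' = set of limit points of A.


A' = {p94}

For each x ∈ X, list the open sets U ∈ τ with x ∈ U, then check whether U ∩ (A ∖ {x}) ≠ ∅ for every such U.
  x = p93: open {p93} ∋ x has {p93} ∩ (A ∖ {p93}) = ∅, so x is NOT a limit point.
  x = p94: opens ∋ x are {p93, p94, p95}; each meets A ∖ {p94}, so x IS a limit point.
  x = p95: open {p95} ∋ x has {p95} ∩ (A ∖ {p95}) = ∅, so x is NOT a limit point.
Collecting: A' = {p94}.


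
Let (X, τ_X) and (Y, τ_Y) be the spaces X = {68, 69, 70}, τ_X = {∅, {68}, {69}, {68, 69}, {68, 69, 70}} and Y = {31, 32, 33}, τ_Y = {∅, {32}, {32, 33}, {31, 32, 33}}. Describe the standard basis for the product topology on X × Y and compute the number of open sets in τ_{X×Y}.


Basis B = {∅ × ∅, {68} × {32}, {69} × {32}, {68} × {32, 33}, {68, 69} × {32}, {69} × {32, 33}, {68} × {31, 32, 33}, {68, 69, 70} × {32}, {69} × {31, 32, 33}, {68, 69} × {32, 33}, {68, 69} × {31, 32, 33}, {68, 69, 70} × {32, 33}, {68, 69, 70} × {31, 32, 33}}; |τ_{X×Y}| = 30.

Enumerate products U × V with U ∈ τ_X, V ∈ τ_Y (deduplicated):
  ∅ × ∅ = {} (∅)
  {68} × {32} = {(68,32)}
  {69} × {32} = {(69,32)}
  {68} × {32, 33} = {(68,32), (68,33)}
  {68, 69} × {32} = {(68,32), (69,32)}
  {69} × {32, 33} = {(69,32), (69,33)}
  {68} × {31, 32, 33} = {(68,31), (68,32), (68,33)}
  {68, 69, 70} × {32} = {(68,32), (69,32), (70,32)}
  {69} × {31, 32, 33} = {(69,31), (69,32), (69,33)}
  {68, 69} × {32, 33} = {(68,32), (68,33), (69,32), (69,33)}
  {68, 69} × {31, 32, 33} = {(68,31), (68,32), (68,33), (69,31), (69,32), (69,33)}
  {68, 69, 70} × {32, 33} = {(68,32), (68,33), (69,32), (69,33), (70,32), (70,33)}
  {68, 69, 70} × {31, 32, 33} = {(68,31), (68,32), (68,33), (69,31), (69,32), (69,33), (70,31), (70,32), (70,33)}
These 13 distinct sets form the basis B.
Close under arbitrary unions to get τ_{X×Y}; counting gives |τ_{X×Y}| = 30.


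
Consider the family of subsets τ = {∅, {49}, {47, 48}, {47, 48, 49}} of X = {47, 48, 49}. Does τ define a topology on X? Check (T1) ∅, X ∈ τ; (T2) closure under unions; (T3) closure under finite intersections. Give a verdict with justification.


τ IS a topology on X.

Axiom (T1): ∅ ∈ τ? Yes; X ∈ τ? Yes.
Axiom (T2/T3): check pairwise unions and intersections of members of τ.
All pairwise intersections and unions checked — each lies in τ. Therefore τ satisfies (T1), (T2), (T3): it IS a topology on X.


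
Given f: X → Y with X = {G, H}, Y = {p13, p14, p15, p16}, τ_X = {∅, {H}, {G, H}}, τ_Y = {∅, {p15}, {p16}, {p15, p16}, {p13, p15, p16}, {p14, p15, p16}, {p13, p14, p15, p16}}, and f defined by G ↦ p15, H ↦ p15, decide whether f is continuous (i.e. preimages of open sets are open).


f IS continuous.

Compute f^{-1}(U) for each U ∈ τ_Y:
  U = ∅: f^{-1}(U) = ∅ ∈ τ_X ✓.
  U = {p15}: f^{-1}(U) = {G, H} ∈ τ_X ✓.
  U = {p16}: f^{-1}(U) = ∅ ∈ τ_X ✓.
  U = {p15, p16}: f^{-1}(U) = {G, H} ∈ τ_X ✓.
  U = {p13, p15, p16}: f^{-1}(U) = {G, H} ∈ τ_X ✓.
  U = {p14, p15, p16}: f^{-1}(U) = {G, H} ∈ τ_X ✓.
  U = {p13, p14, p15, p16}: f^{-1}(U) = {G, H} ∈ τ_X ✓.
Every preimage lies in τ_X, so f IS continuous.


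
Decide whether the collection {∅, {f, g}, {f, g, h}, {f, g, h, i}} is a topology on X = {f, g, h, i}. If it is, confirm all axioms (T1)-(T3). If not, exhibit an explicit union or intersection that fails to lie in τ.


τ IS a topology on X.

Axiom (T1): ∅ ∈ τ? Yes; X ∈ τ? Yes.
Axiom (T2/T3): check pairwise unions and intersections of members of τ.
All pairwise intersections and unions checked — each lies in τ. Therefore τ satisfies (T1), (T2), (T3): it IS a topology on X.


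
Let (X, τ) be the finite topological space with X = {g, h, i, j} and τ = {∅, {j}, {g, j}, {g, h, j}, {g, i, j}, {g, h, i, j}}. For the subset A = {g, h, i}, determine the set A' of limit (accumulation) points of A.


A' = {h, i}

For each x ∈ X, list the open sets U ∈ τ with x ∈ U, then check whether U ∩ (A ∖ {x}) ≠ ∅ for every such U.
  x = g: open {g, j} ∋ x has {g, j} ∩ (A ∖ {g}) = ∅, so x is NOT a limit point.
  x = h: opens ∋ x are {g, h, j}, {g, h, i, j}; each meets A ∖ {h}, so x IS a limit point.
  x = i: opens ∋ x are {g, i, j}, {g, h, i, j}; each meets A ∖ {i}, so x IS a limit point.
  x = j: open {j} ∋ x has {j} ∩ (A ∖ {j}) = ∅, so x is NOT a limit point.
Collecting: A' = {h, i}.


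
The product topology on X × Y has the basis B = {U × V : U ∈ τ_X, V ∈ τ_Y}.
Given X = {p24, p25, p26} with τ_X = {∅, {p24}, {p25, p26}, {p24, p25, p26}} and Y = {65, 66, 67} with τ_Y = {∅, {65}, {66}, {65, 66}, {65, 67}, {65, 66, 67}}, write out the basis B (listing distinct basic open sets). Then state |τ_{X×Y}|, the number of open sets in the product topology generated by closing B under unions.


Basis B = {∅ × ∅, {p24} × {65}, {p24} × {66}, {p24} × {65, 66}, {p24} × {65, 67}, {p25, p26} × {65}, {p25, p26} × {66}, {p24} × {65, 66, 67}, {p24, p25, p26} × {65}, {p24, p25, p26} × {66}, {p25, p26} × {65, 66}, {p25, p26} × {65, 67}, {p24, p25, p26} × {65, 66}, {p24, p25, p26} × {65, 67}, {p25, p26} × {65, 66, 67}, {p24, p25, p26} × {65, 66, 67}}; |τ_{X×Y}| = 36.

Enumerate products U × V with U ∈ τ_X, V ∈ τ_Y (deduplicated):
  ∅ × ∅ = {} (∅)
  {p24} × {65} = {(p24,65)}
  {p24} × {66} = {(p24,66)}
  {p24} × {65, 66} = {(p24,65), (p24,66)}
  {p24} × {65, 67} = {(p24,65), (p24,67)}
  {p25, p26} × {65} = {(p25,65), (p26,65)}
  {p25, p26} × {66} = {(p25,66), (p26,66)}
  {p24} × {65, 66, 67} = {(p24,65), (p24,66), (p24,67)}
  {p24, p25, p26} × {65} = {(p24,65), (p25,65), (p26,65)}
  {p24, p25, p26} × {66} = {(p24,66), (p25,66), (p26,66)}
  {p25, p26} × {65, 66} = {(p25,65), (p25,66), (p26,65), (p26,66)}
  {p25, p26} × {65, 67} = {(p25,65), (p25,67), (p26,65), (p26,67)}
  {p24, p25, p26} × {65, 66} = {(p24,65), (p24,66), (p25,65), (p25,66), (p26,65), (p26,66)}
  {p24, p25, p26} × {65, 67} = {(p24,65), (p24,67), (p25,65), (p25,67), (p26,65), (p26,67)}
  {p25, p26} × {65, 66, 67} = {(p25,65), (p25,66), (p25,67), (p26,65), (p26,66), (p26,67)}
  {p24, p25, p26} × {65, 66, 67} = {(p24,65), (p24,66), (p24,67), (p25,65), (p25,66), (p25,67), (p26,65), (p26,66), (p26,67)}
These 16 distinct sets form the basis B.
Close under arbitrary unions to get τ_{X×Y}; counting gives |τ_{X×Y}| = 36.


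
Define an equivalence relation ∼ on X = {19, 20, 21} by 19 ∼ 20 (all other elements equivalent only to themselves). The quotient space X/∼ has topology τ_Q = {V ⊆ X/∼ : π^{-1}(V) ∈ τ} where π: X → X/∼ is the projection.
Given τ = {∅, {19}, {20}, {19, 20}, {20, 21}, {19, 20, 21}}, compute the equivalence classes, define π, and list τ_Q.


X/∼ = {[19=20], [21]}; |τ_Q| = 3.

Equivalence classes: [19=20], [21].
Quotient map π: X → X/∼ sends 19 ↦ [19=20], 20 ↦ [19=20], 21 ↦ [21].
For each subset V ⊆ X/∼, compute π^{-1}(V) ⊆ X and check whether π^{-1}(V) ∈ τ. V is open in τ_Q iff π^{-1}(V) ∈ τ.
  V = {}: π^{-1}(V) = ∅ ∈ τ ✓.
  V = {[19=20]}: π^{-1}(V) = {19, 20} ∈ τ ✓.
  V = {[21]}: π^{-1}(V) = {21} ∉ τ ✗.
  V = {[19=20], [21]}: π^{-1}(V) = {19, 20, 21} ∈ τ ✓.
Open sets in the quotient: τ_Q = {{}, {[19=20]}, {[19=20], [21]}} (3 elements).


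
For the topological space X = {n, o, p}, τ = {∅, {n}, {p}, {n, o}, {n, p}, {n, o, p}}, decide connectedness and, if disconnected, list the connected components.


(X, τ) is disconnected; components = [{p}, {n, o}].

Find clopen sets (U ∈ τ with X ∖ U ∈ τ):
  U = ∅, X ∖ U = {n, o, p} — both open, so U is clopen.
  U = {p}, X ∖ U = {n, o} — both open, so U is clopen.
  U = {n, o}, X ∖ U = {p} — both open, so U is clopen.
  U = {n, o, p}, X ∖ U = ∅ — both open, so U is clopen.
Nontrivial clopen(s) exist: e.g. {p}. So (X, τ) is disconnected.
Compute connected components by grouping points that agree on all clopens:
  component: {p}
  component: {n, o}


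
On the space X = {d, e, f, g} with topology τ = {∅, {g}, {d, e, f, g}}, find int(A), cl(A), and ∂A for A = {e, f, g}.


int(A) = {g}, cl(A) = {d, e, f, g}, ∂A = {d, e, f}.

Closed sets in (X, τ) are complements of opens:
  closed(X, τ) = {∅, {d, e, f}, {d, e, f, g}}.
int(A) = ⋃ {U ∈ τ : U ⊆ A}. Opens contained in A: ∅, {g}.
Taking the union of these: int(A) = {g}.
cl(A) = ⋂ {C closed : A ⊆ C}. Closed sets containing A: {d, e, f, g}.
Intersecting these: cl(A) = {d, e, f, g}.
∂A = cl(A) ∖ int(A) = {d, e, f, g} ∖ {g} = {d, e, f}.


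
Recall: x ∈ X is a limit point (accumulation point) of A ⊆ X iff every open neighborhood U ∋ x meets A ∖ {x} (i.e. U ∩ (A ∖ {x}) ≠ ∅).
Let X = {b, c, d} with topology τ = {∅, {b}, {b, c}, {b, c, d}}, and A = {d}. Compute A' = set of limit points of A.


A' = ∅

For each x ∈ X, list the open sets U ∈ τ with x ∈ U, then check whether U ∩ (A ∖ {x}) ≠ ∅ for every such U.
  x = b: open {b} ∋ x has {b} ∩ (A ∖ {b}) = ∅, so x is NOT a limit point.
  x = c: open {b, c} ∋ x has {b, c} ∩ (A ∖ {c}) = ∅, so x is NOT a limit point.
  x = d: open {b, c, d} ∋ x has {b, c, d} ∩ (A ∖ {d}) = ∅, so x is NOT a limit point.
Collecting: A' = ∅.


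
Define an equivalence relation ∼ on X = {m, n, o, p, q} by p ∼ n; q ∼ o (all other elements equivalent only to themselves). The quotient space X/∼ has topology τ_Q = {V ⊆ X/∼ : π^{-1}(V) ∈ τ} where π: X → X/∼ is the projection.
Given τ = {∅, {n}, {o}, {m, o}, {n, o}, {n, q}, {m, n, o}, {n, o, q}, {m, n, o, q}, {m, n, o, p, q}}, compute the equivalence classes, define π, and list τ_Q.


X/∼ = {[m], [n=p], [o=q]}; |τ_Q| = 2.

Equivalence classes: [m], [n=p], [o=q].
Quotient map π: X → X/∼ sends m ↦ [m], n ↦ [n=p], o ↦ [o=q], p ↦ [n=p], q ↦ [o=q].
For each subset V ⊆ X/∼, compute π^{-1}(V) ⊆ X and check whether π^{-1}(V) ∈ τ. V is open in τ_Q iff π^{-1}(V) ∈ τ.
  V = {}: π^{-1}(V) = ∅ ∈ τ ✓.
  V = {[m]}: π^{-1}(V) = {m} ∉ τ ✗.
  V = {[n=p]}: π^{-1}(V) = {n, p} ∉ τ ✗.
  V = {[m], [n=p]}: π^{-1}(V) = {m, n, p} ∉ τ ✗.
  V = {[o=q]}: π^{-1}(V) = {o, q} ∉ τ ✗.
  V = {[m], [o=q]}: π^{-1}(V) = {m, o, q} ∉ τ ✗.
  V = {[n=p], [o=q]}: π^{-1}(V) = {n, o, p, q} ∉ τ ✗.
  V = {[m], [n=p], [o=q]}: π^{-1}(V) = {m, n, o, p, q} ∈ τ ✓.
Open sets in the quotient: τ_Q = {{}, {[m], [n=p], [o=q]}} (2 elements).


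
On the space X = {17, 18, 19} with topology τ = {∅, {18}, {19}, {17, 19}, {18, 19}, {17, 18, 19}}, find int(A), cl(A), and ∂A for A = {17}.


int(A) = ∅, cl(A) = {17}, ∂A = {17}.

Closed sets in (X, τ) are complements of opens:
  closed(X, τ) = {∅, {17}, {18}, {17, 18}, {17, 19}, {17, 18, 19}}.
int(A) = ⋃ {U ∈ τ : U ⊆ A}. Opens contained in A: ∅.
Taking the union of these: int(A) = ∅.
cl(A) = ⋂ {C closed : A ⊆ C}. Closed sets containing A: {17}, {17, 18}, {17, 19}, {17, 18, 19}.
Intersecting these: cl(A) = {17}.
∂A = cl(A) ∖ int(A) = {17} ∖ ∅ = {17}.


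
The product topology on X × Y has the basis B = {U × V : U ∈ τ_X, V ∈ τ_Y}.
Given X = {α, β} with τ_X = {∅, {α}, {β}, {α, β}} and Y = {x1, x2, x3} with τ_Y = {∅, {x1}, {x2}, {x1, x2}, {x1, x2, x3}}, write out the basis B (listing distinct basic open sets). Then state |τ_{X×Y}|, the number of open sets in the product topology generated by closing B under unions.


Basis B = {∅ × ∅, {α} × {x1}, {α} × {x2}, {β} × {x1}, {β} × {x2}, {α} × {x1, x2}, {α, β} × {x1}, {α, β} × {x2}, {β} × {x1, x2}, {α} × {x1, x2, x3}, {β} × {x1, x2, x3}, {α, β} × {x1, x2}, {α, β} × {x1, x2, x3}}; |τ_{X×Y}| = 25.

Enumerate products U × V with U ∈ τ_X, V ∈ τ_Y (deduplicated):
  ∅ × ∅ = {} (∅)
  {α} × {x1} = {(α,x1)}
  {α} × {x2} = {(α,x2)}
  {β} × {x1} = {(β,x1)}
  {β} × {x2} = {(β,x2)}
  {α} × {x1, x2} = {(α,x1), (α,x2)}
  {α, β} × {x1} = {(α,x1), (β,x1)}
  {α, β} × {x2} = {(α,x2), (β,x2)}
  {β} × {x1, x2} = {(β,x1), (β,x2)}
  {α} × {x1, x2, x3} = {(α,x1), (α,x2), (α,x3)}
  {β} × {x1, x2, x3} = {(β,x1), (β,x2), (β,x3)}
  {α, β} × {x1, x2} = {(α,x1), (α,x2), (β,x1), (β,x2)}
  {α, β} × {x1, x2, x3} = {(α,x1), (α,x2), (α,x3), (β,x1), (β,x2), (β,x3)}
These 13 distinct sets form the basis B.
Close under arbitrary unions to get τ_{X×Y}; counting gives |τ_{X×Y}| = 25.


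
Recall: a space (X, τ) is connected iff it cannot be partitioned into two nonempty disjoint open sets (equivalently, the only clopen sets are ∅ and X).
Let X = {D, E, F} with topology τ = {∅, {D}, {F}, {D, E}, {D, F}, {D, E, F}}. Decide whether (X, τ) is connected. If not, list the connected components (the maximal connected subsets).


(X, τ) is disconnected; components = [{F}, {D, E}].

Find clopen sets (U ∈ τ with X ∖ U ∈ τ):
  U = ∅, X ∖ U = {D, E, F} — both open, so U is clopen.
  U = {F}, X ∖ U = {D, E} — both open, so U is clopen.
  U = {D, E}, X ∖ U = {F} — both open, so U is clopen.
  U = {D, E, F}, X ∖ U = ∅ — both open, so U is clopen.
Nontrivial clopen(s) exist: e.g. {F}. So (X, τ) is disconnected.
Compute connected components by grouping points that agree on all clopens:
  component: {F}
  component: {D, E}


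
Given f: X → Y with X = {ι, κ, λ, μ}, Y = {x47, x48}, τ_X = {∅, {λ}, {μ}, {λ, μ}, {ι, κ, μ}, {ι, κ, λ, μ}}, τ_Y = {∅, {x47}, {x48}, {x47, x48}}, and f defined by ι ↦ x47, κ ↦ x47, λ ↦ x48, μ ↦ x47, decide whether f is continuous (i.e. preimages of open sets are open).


f IS continuous.

Compute f^{-1}(U) for each U ∈ τ_Y:
  U = ∅: f^{-1}(U) = ∅ ∈ τ_X ✓.
  U = {x47}: f^{-1}(U) = {ι, κ, μ} ∈ τ_X ✓.
  U = {x48}: f^{-1}(U) = {λ} ∈ τ_X ✓.
  U = {x47, x48}: f^{-1}(U) = {ι, κ, λ, μ} ∈ τ_X ✓.
Every preimage lies in τ_X, so f IS continuous.


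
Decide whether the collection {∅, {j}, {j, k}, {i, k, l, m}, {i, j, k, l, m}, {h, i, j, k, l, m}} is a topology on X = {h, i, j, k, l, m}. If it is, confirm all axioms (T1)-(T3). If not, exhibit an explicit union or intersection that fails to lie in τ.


τ is NOT a topology on X.

Axiom (T1): ∅ ∈ τ? Yes; X ∈ τ? Yes.
Axiom (T2/T3): check pairwise unions and intersections of members of τ.
Counterexample for (T3): {j, k} ∩ {i, k, l, m} = {k} ∉ τ. Therefore τ is NOT a topology.


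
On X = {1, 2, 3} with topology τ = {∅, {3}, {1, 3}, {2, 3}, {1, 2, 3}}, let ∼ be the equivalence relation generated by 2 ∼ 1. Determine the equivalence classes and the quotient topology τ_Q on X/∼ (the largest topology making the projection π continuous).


X/∼ = {[1=2], [3]}; |τ_Q| = 3.

Equivalence classes: [1=2], [3].
Quotient map π: X → X/∼ sends 1 ↦ [1=2], 2 ↦ [1=2], 3 ↦ [3].
For each subset V ⊆ X/∼, compute π^{-1}(V) ⊆ X and check whether π^{-1}(V) ∈ τ. V is open in τ_Q iff π^{-1}(V) ∈ τ.
  V = {}: π^{-1}(V) = ∅ ∈ τ ✓.
  V = {[1=2]}: π^{-1}(V) = {1, 2} ∉ τ ✗.
  V = {[3]}: π^{-1}(V) = {3} ∈ τ ✓.
  V = {[1=2], [3]}: π^{-1}(V) = {1, 2, 3} ∈ τ ✓.
Open sets in the quotient: τ_Q = {{}, {[3]}, {[1=2], [3]}} (3 elements).


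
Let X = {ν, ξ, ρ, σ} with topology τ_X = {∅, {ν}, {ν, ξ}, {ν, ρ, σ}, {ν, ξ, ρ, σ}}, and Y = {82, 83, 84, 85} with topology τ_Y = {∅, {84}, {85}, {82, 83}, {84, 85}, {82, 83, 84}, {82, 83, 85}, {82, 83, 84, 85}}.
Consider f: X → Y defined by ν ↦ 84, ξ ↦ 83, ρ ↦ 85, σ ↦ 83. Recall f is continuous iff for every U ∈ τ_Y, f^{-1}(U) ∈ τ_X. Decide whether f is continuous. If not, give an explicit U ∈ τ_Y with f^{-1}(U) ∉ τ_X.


f is NOT continuous.

Compute f^{-1}(U) for each U ∈ τ_Y:
  U = ∅: f^{-1}(U) = ∅ ∈ τ_X ✓.
  U = {84}: f^{-1}(U) = {ν} ∈ τ_X ✓.
  U = {85}: f^{-1}(U) = {ρ} ∉ τ_X ✗.
  U = {82, 83}: f^{-1}(U) = {ξ, σ} ∉ τ_X ✗.
  U = {84, 85}: f^{-1}(U) = {ν, ρ} ∉ τ_X ✗.
  U = {82, 83, 84}: f^{-1}(U) = {ν, ξ, σ} ∉ τ_X ✗.
  U = {82, 83, 85}: f^{-1}(U) = {ξ, ρ, σ} ∉ τ_X ✗.
  U = {82, 83, 84, 85}: f^{-1}(U) = {ν, ξ, ρ, σ} ∈ τ_X ✓.
Found U = {85} with f^{-1}(U) = {ρ} not in τ_X. Therefore f is NOT continuous.


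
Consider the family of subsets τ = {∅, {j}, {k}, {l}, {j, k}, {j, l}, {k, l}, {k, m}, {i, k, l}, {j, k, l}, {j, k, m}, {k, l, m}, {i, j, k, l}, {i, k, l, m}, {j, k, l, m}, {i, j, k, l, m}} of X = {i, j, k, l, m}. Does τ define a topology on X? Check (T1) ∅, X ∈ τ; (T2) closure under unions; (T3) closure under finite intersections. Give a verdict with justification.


τ IS a topology on X.

Axiom (T1): ∅ ∈ τ? Yes; X ∈ τ? Yes.
Axiom (T2/T3): check pairwise unions and intersections of members of τ.
All pairwise intersections and unions checked — each lies in τ. Therefore τ satisfies (T1), (T2), (T3): it IS a topology on X.


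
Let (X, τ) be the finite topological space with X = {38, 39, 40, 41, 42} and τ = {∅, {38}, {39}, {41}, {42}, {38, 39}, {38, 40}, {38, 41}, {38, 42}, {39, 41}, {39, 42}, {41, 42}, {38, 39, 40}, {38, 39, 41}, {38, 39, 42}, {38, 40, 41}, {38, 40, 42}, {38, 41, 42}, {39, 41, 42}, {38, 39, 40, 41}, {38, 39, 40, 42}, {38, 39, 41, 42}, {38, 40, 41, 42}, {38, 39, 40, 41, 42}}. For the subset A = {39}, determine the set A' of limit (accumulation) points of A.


A' = ∅

For each x ∈ X, list the open sets U ∈ τ with x ∈ U, then check whether U ∩ (A ∖ {x}) ≠ ∅ for every such U.
  x = 38: open {38} ∋ x has {38} ∩ (A ∖ {38}) = ∅, so x is NOT a limit point.
  x = 39: open {39} ∋ x has {39} ∩ (A ∖ {39}) = ∅, so x is NOT a limit point.
  x = 40: open {38, 40} ∋ x has {38, 40} ∩ (A ∖ {40}) = ∅, so x is NOT a limit point.
  x = 41: open {41} ∋ x has {41} ∩ (A ∖ {41}) = ∅, so x is NOT a limit point.
  x = 42: open {42} ∋ x has {42} ∩ (A ∖ {42}) = ∅, so x is NOT a limit point.
Collecting: A' = ∅.


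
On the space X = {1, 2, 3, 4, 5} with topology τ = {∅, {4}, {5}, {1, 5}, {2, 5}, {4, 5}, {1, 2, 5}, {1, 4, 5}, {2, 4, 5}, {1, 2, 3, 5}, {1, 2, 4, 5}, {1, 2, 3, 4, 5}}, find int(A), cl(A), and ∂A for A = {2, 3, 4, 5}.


int(A) = {2, 4, 5}, cl(A) = {1, 2, 3, 4, 5}, ∂A = {1, 3}.

Closed sets in (X, τ) are complements of opens:
  closed(X, τ) = {∅, {3}, {4}, {1, 3}, {2, 3}, {3, 4}, {1, 2, 3}, {1, 3, 4}, {2, 3, 4}, {1, 2, 3, 4}, {1, 2, 3, 5}, {1, 2, 3, 4, 5}}.
int(A) = ⋃ {U ∈ τ : U ⊆ A}. Opens contained in A: ∅, {4}, {5}, {2, 5}, {4, 5}, {2, 4, 5}.
Taking the union of these: int(A) = {2, 4, 5}.
cl(A) = ⋂ {C closed : A ⊆ C}. Closed sets containing A: {1, 2, 3, 4, 5}.
Intersecting these: cl(A) = {1, 2, 3, 4, 5}.
∂A = cl(A) ∖ int(A) = {1, 2, 3, 4, 5} ∖ {2, 4, 5} = {1, 3}.


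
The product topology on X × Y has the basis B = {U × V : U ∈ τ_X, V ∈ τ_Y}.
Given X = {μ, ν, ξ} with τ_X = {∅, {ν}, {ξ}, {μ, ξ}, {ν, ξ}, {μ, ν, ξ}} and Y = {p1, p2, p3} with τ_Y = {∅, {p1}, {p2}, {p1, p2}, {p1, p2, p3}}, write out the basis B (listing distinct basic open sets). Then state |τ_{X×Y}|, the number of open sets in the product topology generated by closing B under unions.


Basis B = {∅ × ∅, {ν} × {p1}, {ν} × {p2}, {ξ} × {p1}, {ξ} × {p2}, {μ, ξ} × {p1}, {μ, ξ} × {p2}, {ν} × {p1, p2}, {ν, ξ} × {p1}, {ν, ξ} × {p2}, {ξ} × {p1, p2}, {μ, ν, ξ} × {p1}, {μ, ν, ξ} × {p2}, {ν} × {p1, p2, p3}, {ξ} × {p1, p2, p3}, {μ, ξ} × {p1, p2}, {ν, ξ} × {p1, p2}, {μ, ξ} × {p1, p2, p3}, {μ, ν, ξ} × {p1, p2}, {ν, ξ} × {p1, p2, p3}, {μ, ν, ξ} × {p1, p2, p3}}; |τ_{X×Y}| = 70.

Enumerate products U × V with U ∈ τ_X, V ∈ τ_Y (deduplicated):
  ∅ × ∅ = {} (∅)
  {ν} × {p1} = {(ν,p1)}
  {ν} × {p2} = {(ν,p2)}
  {ξ} × {p1} = {(ξ,p1)}
  {ξ} × {p2} = {(ξ,p2)}
  {μ, ξ} × {p1} = {(μ,p1), (ξ,p1)}
  {μ, ξ} × {p2} = {(μ,p2), (ξ,p2)}
  {ν} × {p1, p2} = {(ν,p1), (ν,p2)}
  {ν, ξ} × {p1} = {(ν,p1), (ξ,p1)}
  {ν, ξ} × {p2} = {(ν,p2), (ξ,p2)}
  {ξ} × {p1, p2} = {(ξ,p1), (ξ,p2)}
  {μ, ν, ξ} × {p1} = {(μ,p1), (ν,p1), (ξ,p1)}
  {μ, ν, ξ} × {p2} = {(μ,p2), (ν,p2), (ξ,p2)}
  {ν} × {p1, p2, p3} = {(ν,p1), (ν,p2), (ν,p3)}
  {ξ} × {p1, p2, p3} = {(ξ,p1), (ξ,p2), (ξ,p3)}
  {μ, ξ} × {p1, p2} = {(μ,p1), (μ,p2), (ξ,p1), (ξ,p2)}
  {ν, ξ} × {p1, p2} = {(ν,p1), (ν,p2), (ξ,p1), (ξ,p2)}
  {μ, ξ} × {p1, p2, p3} = {(μ,p1), (μ,p2), (μ,p3), (ξ,p1), (ξ,p2), (ξ,p3)}
  {μ, ν, ξ} × {p1, p2} = {(μ,p1), (μ,p2), (ν,p1), (ν,p2), (ξ,p1), (ξ,p2)}
  {ν, ξ} × {p1, p2, p3} = {(ν,p1), (ν,p2), (ν,p3), (ξ,p1), (ξ,p2), (ξ,p3)}
  {μ, ν, ξ} × {p1, p2, p3} = {(μ,p1), (μ,p2), (μ,p3), (ν,p1), (ν,p2), (ν,p3), (ξ,p1), (ξ,p2), (ξ,p3)}
These 21 distinct sets form the basis B.
Close under arbitrary unions to get τ_{X×Y}; counting gives |τ_{X×Y}| = 70.


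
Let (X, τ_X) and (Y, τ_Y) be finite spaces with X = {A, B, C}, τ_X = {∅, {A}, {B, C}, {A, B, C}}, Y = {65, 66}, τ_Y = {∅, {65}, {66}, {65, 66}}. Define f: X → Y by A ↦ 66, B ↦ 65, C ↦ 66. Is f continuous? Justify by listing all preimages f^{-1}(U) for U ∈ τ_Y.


f is NOT continuous.

Compute f^{-1}(U) for each U ∈ τ_Y:
  U = ∅: f^{-1}(U) = ∅ ∈ τ_X ✓.
  U = {65}: f^{-1}(U) = {B} ∉ τ_X ✗.
  U = {66}: f^{-1}(U) = {A, C} ∉ τ_X ✗.
  U = {65, 66}: f^{-1}(U) = {A, B, C} ∈ τ_X ✓.
Found U = {65} with f^{-1}(U) = {B} not in τ_X. Therefore f is NOT continuous.


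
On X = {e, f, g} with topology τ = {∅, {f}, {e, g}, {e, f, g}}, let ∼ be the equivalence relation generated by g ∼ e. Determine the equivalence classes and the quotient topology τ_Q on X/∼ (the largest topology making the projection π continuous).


X/∼ = {[e=g], [f]}; |τ_Q| = 4.

Equivalence classes: [e=g], [f].
Quotient map π: X → X/∼ sends e ↦ [e=g], f ↦ [f], g ↦ [e=g].
For each subset V ⊆ X/∼, compute π^{-1}(V) ⊆ X and check whether π^{-1}(V) ∈ τ. V is open in τ_Q iff π^{-1}(V) ∈ τ.
  V = {}: π^{-1}(V) = ∅ ∈ τ ✓.
  V = {[e=g]}: π^{-1}(V) = {e, g} ∈ τ ✓.
  V = {[f]}: π^{-1}(V) = {f} ∈ τ ✓.
  V = {[e=g], [f]}: π^{-1}(V) = {e, f, g} ∈ τ ✓.
Open sets in the quotient: τ_Q = {{}, {[e=g]}, {[f]}, {[e=g], [f]}} (4 elements).


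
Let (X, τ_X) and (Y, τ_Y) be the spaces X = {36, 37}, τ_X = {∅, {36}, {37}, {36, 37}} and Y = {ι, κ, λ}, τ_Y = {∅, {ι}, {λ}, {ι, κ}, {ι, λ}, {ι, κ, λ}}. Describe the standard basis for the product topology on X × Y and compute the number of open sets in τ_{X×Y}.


Basis B = {∅ × ∅, {36} × {ι}, {36} × {λ}, {37} × {ι}, {37} × {λ}, {36} × {ι, κ}, {36} × {ι, λ}, {36, 37} × {ι}, {36, 37} × {λ}, {37} × {ι, κ}, {37} × {ι, λ}, {36} × {ι, κ, λ}, {37} × {ι, κ, λ}, {36, 37} × {ι, κ}, {36, 37} × {ι, λ}, {36, 37} × {ι, κ, λ}}; |τ_{X×Y}| = 36.

Enumerate products U × V with U ∈ τ_X, V ∈ τ_Y (deduplicated):
  ∅ × ∅ = {} (∅)
  {36} × {ι} = {(36,ι)}
  {36} × {λ} = {(36,λ)}
  {37} × {ι} = {(37,ι)}
  {37} × {λ} = {(37,λ)}
  {36} × {ι, κ} = {(36,ι), (36,κ)}
  {36} × {ι, λ} = {(36,ι), (36,λ)}
  {36, 37} × {ι} = {(36,ι), (37,ι)}
  {36, 37} × {λ} = {(36,λ), (37,λ)}
  {37} × {ι, κ} = {(37,ι), (37,κ)}
  {37} × {ι, λ} = {(37,ι), (37,λ)}
  {36} × {ι, κ, λ} = {(36,ι), (36,κ), (36,λ)}
  {37} × {ι, κ, λ} = {(37,ι), (37,κ), (37,λ)}
  {36, 37} × {ι, κ} = {(36,ι), (36,κ), (37,ι), (37,κ)}
  {36, 37} × {ι, λ} = {(36,ι), (36,λ), (37,ι), (37,λ)}
  {36, 37} × {ι, κ, λ} = {(36,ι), (36,κ), (36,λ), (37,ι), (37,κ), (37,λ)}
These 16 distinct sets form the basis B.
Close under arbitrary unions to get τ_{X×Y}; counting gives |τ_{X×Y}| = 36.


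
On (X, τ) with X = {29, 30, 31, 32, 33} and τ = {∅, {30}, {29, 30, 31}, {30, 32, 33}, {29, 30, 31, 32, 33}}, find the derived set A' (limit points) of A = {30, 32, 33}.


A' = {29, 31, 32, 33}

For each x ∈ X, list the open sets U ∈ τ with x ∈ U, then check whether U ∩ (A ∖ {x}) ≠ ∅ for every such U.
  x = 29: opens ∋ x are {29, 30, 31}, {29, 30, 31, 32, 33}; each meets A ∖ {29}, so x IS a limit point.
  x = 30: open {30} ∋ x has {30} ∩ (A ∖ {30}) = ∅, so x is NOT a limit point.
  x = 31: opens ∋ x are {29, 30, 31}, {29, 30, 31, 32, 33}; each meets A ∖ {31}, so x IS a limit point.
  x = 32: opens ∋ x are {30, 32, 33}, {29, 30, 31, 32, 33}; each meets A ∖ {32}, so x IS a limit point.
  x = 33: opens ∋ x are {30, 32, 33}, {29, 30, 31, 32, 33}; each meets A ∖ {33}, so x IS a limit point.
Collecting: A' = {29, 31, 32, 33}.


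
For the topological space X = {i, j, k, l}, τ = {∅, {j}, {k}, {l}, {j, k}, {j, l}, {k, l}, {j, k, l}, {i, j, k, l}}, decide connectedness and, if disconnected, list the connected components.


(X, τ) is connected.

Find clopen sets (U ∈ τ with X ∖ U ∈ τ):
  U = ∅, X ∖ U = {i, j, k, l} — both open, so U is clopen.
  U = {i, j, k, l}, X ∖ U = ∅ — both open, so U is clopen.
Only trivial clopens (∅ and X) exist, so (X, τ) is connected.
Compute connected components by grouping points that agree on all clopens:
  component: {i, j, k, l}


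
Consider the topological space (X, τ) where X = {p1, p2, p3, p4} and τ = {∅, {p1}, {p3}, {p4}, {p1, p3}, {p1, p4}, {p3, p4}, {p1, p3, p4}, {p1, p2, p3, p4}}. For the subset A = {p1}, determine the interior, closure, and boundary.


int(A) = {p1}, cl(A) = {p1, p2}, ∂A = {p2}.

Closed sets in (X, τ) are complements of opens:
  closed(X, τ) = {∅, {p2}, {p1, p2}, {p2, p3}, {p2, p4}, {p1, p2, p3}, {p1, p2, p4}, {p2, p3, p4}, {p1, p2, p3, p4}}.
int(A) = ⋃ {U ∈ τ : U ⊆ A}. Opens contained in A: ∅, {p1}.
Taking the union of these: int(A) = {p1}.
cl(A) = ⋂ {C closed : A ⊆ C}. Closed sets containing A: {p1, p2}, {p1, p2, p3}, {p1, p2, p4}, {p1, p2, p3, p4}.
Intersecting these: cl(A) = {p1, p2}.
∂A = cl(A) ∖ int(A) = {p1, p2} ∖ {p1} = {p2}.


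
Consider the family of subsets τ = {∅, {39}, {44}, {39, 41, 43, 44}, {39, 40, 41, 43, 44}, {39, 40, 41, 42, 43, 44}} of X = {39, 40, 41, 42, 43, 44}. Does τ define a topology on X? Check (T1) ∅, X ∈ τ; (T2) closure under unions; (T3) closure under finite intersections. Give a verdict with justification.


τ is NOT a topology on X.

Axiom (T1): ∅ ∈ τ? Yes; X ∈ τ? Yes.
Axiom (T2/T3): check pairwise unions and intersections of members of τ.
Counterexample for (T2): {39} ∪ {44} = {39, 44} ∉ τ. Therefore τ is NOT a topology.


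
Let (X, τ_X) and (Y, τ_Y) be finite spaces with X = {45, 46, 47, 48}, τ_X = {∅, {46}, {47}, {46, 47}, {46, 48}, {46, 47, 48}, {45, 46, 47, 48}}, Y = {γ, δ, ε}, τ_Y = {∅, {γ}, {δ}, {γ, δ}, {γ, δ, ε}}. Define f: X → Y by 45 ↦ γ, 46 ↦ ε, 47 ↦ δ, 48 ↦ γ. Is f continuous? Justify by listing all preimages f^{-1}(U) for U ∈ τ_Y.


f is NOT continuous.

Compute f^{-1}(U) for each U ∈ τ_Y:
  U = ∅: f^{-1}(U) = ∅ ∈ τ_X ✓.
  U = {γ}: f^{-1}(U) = {45, 48} ∉ τ_X ✗.
  U = {δ}: f^{-1}(U) = {47} ∈ τ_X ✓.
  U = {γ, δ}: f^{-1}(U) = {45, 47, 48} ∉ τ_X ✗.
  U = {γ, δ, ε}: f^{-1}(U) = {45, 46, 47, 48} ∈ τ_X ✓.
Found U = {γ} with f^{-1}(U) = {45, 48} not in τ_X. Therefore f is NOT continuous.


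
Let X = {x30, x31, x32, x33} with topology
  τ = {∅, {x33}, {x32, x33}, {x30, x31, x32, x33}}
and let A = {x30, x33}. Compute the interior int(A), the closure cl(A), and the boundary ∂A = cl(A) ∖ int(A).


int(A) = {x33}, cl(A) = {x30, x31, x32, x33}, ∂A = {x30, x31, x32}.

Closed sets in (X, τ) are complements of opens:
  closed(X, τ) = {∅, {x30, x31}, {x30, x31, x32}, {x30, x31, x32, x33}}.
int(A) = ⋃ {U ∈ τ : U ⊆ A}. Opens contained in A: ∅, {x33}.
Taking the union of these: int(A) = {x33}.
cl(A) = ⋂ {C closed : A ⊆ C}. Closed sets containing A: {x30, x31, x32, x33}.
Intersecting these: cl(A) = {x30, x31, x32, x33}.
∂A = cl(A) ∖ int(A) = {x30, x31, x32, x33} ∖ {x33} = {x30, x31, x32}.


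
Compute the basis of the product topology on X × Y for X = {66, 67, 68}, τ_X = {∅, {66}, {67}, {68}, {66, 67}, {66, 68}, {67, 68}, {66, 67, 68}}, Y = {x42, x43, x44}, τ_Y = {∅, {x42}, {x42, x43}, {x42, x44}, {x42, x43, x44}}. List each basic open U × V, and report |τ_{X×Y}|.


Basis B = {∅ × ∅, {66} × {x42}, {67} × {x42}, {68} × {x42}, {66} × {x42, x43}, {66} × {x42, x44}, {66, 67} × {x42}, {66, 68} × {x42}, {67} × {x42, x43}, {67} × {x42, x44}, {67, 68} × {x42}, {68} × {x42, x43}, {68} × {x42, x44}, {66} × {x42, x43, x44}, {66, 67, 68} × {x42}, {67} × {x42, x43, x44}, {68} × {x42, x43, x44}, {66, 67} × {x42, x43}, {66, 68} × {x42, x43}, {66, 67} × {x42, x44}, {66, 68} × {x42, x44}, {67, 68} × {x42, x43}, {67, 68} × {x42, x44}, {66, 67} × {x42, x43, x44}, {66, 68} × {x42, x43, x44}, {66, 67, 68} × {x42, x43}, {66, 67, 68} × {x42, x44}, {67, 68} × {x42, x43, x44}, {66, 67, 68} × {x42, x43, x44}}; |τ_{X×Y}| = 125.

Enumerate products U × V with U ∈ τ_X, V ∈ τ_Y (deduplicated):
  ∅ × ∅ = {} (∅)
  {66} × {x42} = {(66,x42)}
  {67} × {x42} = {(67,x42)}
  {68} × {x42} = {(68,x42)}
  {66} × {x42, x43} = {(66,x42), (66,x43)}
  {66} × {x42, x44} = {(66,x42), (66,x44)}
  {66, 67} × {x42} = {(66,x42), (67,x42)}
  {66, 68} × {x42} = {(66,x42), (68,x42)}
  {67} × {x42, x43} = {(67,x42), (67,x43)}
  {67} × {x42, x44} = {(67,x42), (67,x44)}
  {67, 68} × {x42} = {(67,x42), (68,x42)}
  {68} × {x42, x43} = {(68,x42), (68,x43)}
  {68} × {x42, x44} = {(68,x42), (68,x44)}
  {66} × {x42, x43, x44} = {(66,x42), (66,x43), (66,x44)}
  {66, 67, 68} × {x42} = {(66,x42), (67,x42), (68,x42)}
  {67} × {x42, x43, x44} = {(67,x42), (67,x43), (67,x44)}
  {68} × {x42, x43, x44} = {(68,x42), (68,x43), (68,x44)}
  {66, 67} × {x42, x43} = {(66,x42), (66,x43), (67,x42), (67,x43)}
  {66, 68} × {x42, x43} = {(66,x42), (66,x43), (68,x42), (68,x43)}
  {66, 67} × {x42, x44} = {(66,x42), (66,x44), (67,x42), (67,x44)}
  {66, 68} × {x42, x44} = {(66,x42), (66,x44), (68,x42), (68,x44)}
  {67, 68} × {x42, x43} = {(67,x42), (67,x43), (68,x42), (68,x43)}
  {67, 68} × {x42, x44} = {(67,x42), (67,x44), (68,x42), (68,x44)}
  {66, 67} × {x42, x43, x44} = {(66,x42), (66,x43), (66,x44), (67,x42), (67,x43), (67,x44)}
  {66, 68} × {x42, x43, x44} = {(66,x42), (66,x43), (66,x44), (68,x42), (68,x43), (68,x44)}
  {66, 67, 68} × {x42, x43} = {(66,x42), (66,x43), (67,x42), (67,x43), (68,x42), (68,x43)}
  {66, 67, 68} × {x42, x44} = {(66,x42), (66,x44), (67,x42), (67,x44), (68,x42), (68,x44)}
  {67, 68} × {x42, x43, x44} = {(67,x42), (67,x43), (67,x44), (68,x42), (68,x43), (68,x44)}
  {66, 67, 68} × {x42, x43, x44} = {(66,x42), (66,x43), (66,x44), (67,x42), (67,x43), (67,x44), (68,x42), (68,x43), (68,x44)}
These 29 distinct sets form the basis B.
Close under arbitrary unions to get τ_{X×Y}; counting gives |τ_{X×Y}| = 125.


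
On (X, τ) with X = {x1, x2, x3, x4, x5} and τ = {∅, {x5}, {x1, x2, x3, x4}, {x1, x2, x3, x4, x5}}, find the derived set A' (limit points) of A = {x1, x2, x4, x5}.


A' = {x1, x2, x3, x4}

For each x ∈ X, list the open sets U ∈ τ with x ∈ U, then check whether U ∩ (A ∖ {x}) ≠ ∅ for every such U.
  x = x1: opens ∋ x are {x1, x2, x3, x4}, {x1, x2, x3, x4, x5}; each meets A ∖ {x1}, so x IS a limit point.
  x = x2: opens ∋ x are {x1, x2, x3, x4}, {x1, x2, x3, x4, x5}; each meets A ∖ {x2}, so x IS a limit point.
  x = x3: opens ∋ x are {x1, x2, x3, x4}, {x1, x2, x3, x4, x5}; each meets A ∖ {x3}, so x IS a limit point.
  x = x4: opens ∋ x are {x1, x2, x3, x4}, {x1, x2, x3, x4, x5}; each meets A ∖ {x4}, so x IS a limit point.
  x = x5: open {x5} ∋ x has {x5} ∩ (A ∖ {x5}) = ∅, so x is NOT a limit point.
Collecting: A' = {x1, x2, x3, x4}.


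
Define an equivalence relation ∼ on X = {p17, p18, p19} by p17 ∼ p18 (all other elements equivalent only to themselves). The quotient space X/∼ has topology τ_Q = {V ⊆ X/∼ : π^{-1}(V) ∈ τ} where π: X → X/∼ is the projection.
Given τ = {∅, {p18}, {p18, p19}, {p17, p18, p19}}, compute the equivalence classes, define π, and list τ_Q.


X/∼ = {[p17=p18], [p19]}; |τ_Q| = 2.

Equivalence classes: [p17=p18], [p19].
Quotient map π: X → X/∼ sends p17 ↦ [p17=p18], p18 ↦ [p17=p18], p19 ↦ [p19].
For each subset V ⊆ X/∼, compute π^{-1}(V) ⊆ X and check whether π^{-1}(V) ∈ τ. V is open in τ_Q iff π^{-1}(V) ∈ τ.
  V = {}: π^{-1}(V) = ∅ ∈ τ ✓.
  V = {[p17=p18]}: π^{-1}(V) = {p17, p18} ∉ τ ✗.
  V = {[p19]}: π^{-1}(V) = {p19} ∉ τ ✗.
  V = {[p17=p18], [p19]}: π^{-1}(V) = {p17, p18, p19} ∈ τ ✓.
Open sets in the quotient: τ_Q = {{}, {[p17=p18], [p19]}} (2 elements).


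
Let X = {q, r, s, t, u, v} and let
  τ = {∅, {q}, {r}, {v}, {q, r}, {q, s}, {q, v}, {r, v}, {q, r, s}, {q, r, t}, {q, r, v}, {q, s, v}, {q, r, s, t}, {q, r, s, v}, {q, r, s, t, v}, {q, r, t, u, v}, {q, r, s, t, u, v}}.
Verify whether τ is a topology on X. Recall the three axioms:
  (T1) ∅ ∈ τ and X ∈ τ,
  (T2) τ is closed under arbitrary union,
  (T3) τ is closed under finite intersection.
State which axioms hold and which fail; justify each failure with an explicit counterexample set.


τ is NOT a topology on X.

Axiom (T1): ∅ ∈ τ? Yes; X ∈ τ? Yes.
Axiom (T2/T3): check pairwise unions and intersections of members of τ.
Counterexample for (T2): {v} ∪ {q, r, t} = {q, r, t, v} ∉ τ. Therefore τ is NOT a topology.


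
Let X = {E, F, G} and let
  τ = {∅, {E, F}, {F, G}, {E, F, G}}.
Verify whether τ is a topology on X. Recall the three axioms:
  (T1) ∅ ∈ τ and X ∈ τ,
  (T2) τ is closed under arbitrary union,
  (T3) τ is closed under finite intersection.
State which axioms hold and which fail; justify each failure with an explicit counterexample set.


τ is NOT a topology on X.

Axiom (T1): ∅ ∈ τ? Yes; X ∈ τ? Yes.
Axiom (T2/T3): check pairwise unions and intersections of members of τ.
Counterexample for (T3): {E, F} ∩ {F, G} = {F} ∉ τ. Therefore τ is NOT a topology.


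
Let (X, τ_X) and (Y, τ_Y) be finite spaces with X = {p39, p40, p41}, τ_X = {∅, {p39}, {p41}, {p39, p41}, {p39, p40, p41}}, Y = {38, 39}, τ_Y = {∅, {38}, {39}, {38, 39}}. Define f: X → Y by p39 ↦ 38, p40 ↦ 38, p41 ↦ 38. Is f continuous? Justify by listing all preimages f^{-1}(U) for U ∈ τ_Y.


f IS continuous.

Compute f^{-1}(U) for each U ∈ τ_Y:
  U = ∅: f^{-1}(U) = ∅ ∈ τ_X ✓.
  U = {38}: f^{-1}(U) = {p39, p40, p41} ∈ τ_X ✓.
  U = {39}: f^{-1}(U) = ∅ ∈ τ_X ✓.
  U = {38, 39}: f^{-1}(U) = {p39, p40, p41} ∈ τ_X ✓.
Every preimage lies in τ_X, so f IS continuous.


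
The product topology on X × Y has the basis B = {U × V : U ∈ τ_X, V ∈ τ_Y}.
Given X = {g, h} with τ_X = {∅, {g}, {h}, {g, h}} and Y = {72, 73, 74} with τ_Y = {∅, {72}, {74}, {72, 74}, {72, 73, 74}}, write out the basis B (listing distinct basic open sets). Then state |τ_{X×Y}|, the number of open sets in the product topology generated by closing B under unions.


Basis B = {∅ × ∅, {g} × {72}, {g} × {74}, {h} × {72}, {h} × {74}, {g} × {72, 74}, {g, h} × {72}, {g, h} × {74}, {h} × {72, 74}, {g} × {72, 73, 74}, {h} × {72, 73, 74}, {g, h} × {72, 74}, {g, h} × {72, 73, 74}}; |τ_{X×Y}| = 25.

Enumerate products U × V with U ∈ τ_X, V ∈ τ_Y (deduplicated):
  ∅ × ∅ = {} (∅)
  {g} × {72} = {(g,72)}
  {g} × {74} = {(g,74)}
  {h} × {72} = {(h,72)}
  {h} × {74} = {(h,74)}
  {g} × {72, 74} = {(g,72), (g,74)}
  {g, h} × {72} = {(g,72), (h,72)}
  {g, h} × {74} = {(g,74), (h,74)}
  {h} × {72, 74} = {(h,72), (h,74)}
  {g} × {72, 73, 74} = {(g,72), (g,73), (g,74)}
  {h} × {72, 73, 74} = {(h,72), (h,73), (h,74)}
  {g, h} × {72, 74} = {(g,72), (g,74), (h,72), (h,74)}
  {g, h} × {72, 73, 74} = {(g,72), (g,73), (g,74), (h,72), (h,73), (h,74)}
These 13 distinct sets form the basis B.
Close under arbitrary unions to get τ_{X×Y}; counting gives |τ_{X×Y}| = 25.
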